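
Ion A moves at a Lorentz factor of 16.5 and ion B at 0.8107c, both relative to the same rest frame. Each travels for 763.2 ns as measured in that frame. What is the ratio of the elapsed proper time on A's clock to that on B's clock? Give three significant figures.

A: γ = 16.5. B: γ = 1/√(1 − 0.8107²) = 1/√0.3428 = 1.708.
τ_A/τ_B = γ_B/γ_A = 1.708/16.50 = 0.1035, so τ_A/τ_B = 0.1035.

τ_A/τ_B = 0.104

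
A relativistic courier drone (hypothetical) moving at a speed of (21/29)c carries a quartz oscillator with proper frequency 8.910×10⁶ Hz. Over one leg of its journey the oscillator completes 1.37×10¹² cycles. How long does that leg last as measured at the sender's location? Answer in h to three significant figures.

γ = 1/√(1 − (21/29)²) = 29/20 = 1.450
Proper time for N cycles: τ = N/f = 1.37×10¹²/(8.910×10⁶) = 1.538×10⁵ s = 42.71 h.
Lab-frame duration Δt = γτ = 1.450 × 42.71 = 61.93 h.

Δt = 61.9 h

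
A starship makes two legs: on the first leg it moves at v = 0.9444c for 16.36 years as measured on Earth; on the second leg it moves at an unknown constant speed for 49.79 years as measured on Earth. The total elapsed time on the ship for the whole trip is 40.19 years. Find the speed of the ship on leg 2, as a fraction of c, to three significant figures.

β = 0.715

Leg 1: γ = 1/√(1 − 0.9444²) = 1/√0.1081 = 3.041; τ_1 = 16.36/3.041 = 5.379 years.
Leg 2: speed unknown; τ_2 = 49.79/γ_2.
Total proper time: 5.379 + τ_2 = 40.19, so τ_2 = 40.19 − 5.379 = 34.81 years.
γ_2 = 49.79/34.81 = 1.430; β = √(1 − 1/γ²) = √0.5112.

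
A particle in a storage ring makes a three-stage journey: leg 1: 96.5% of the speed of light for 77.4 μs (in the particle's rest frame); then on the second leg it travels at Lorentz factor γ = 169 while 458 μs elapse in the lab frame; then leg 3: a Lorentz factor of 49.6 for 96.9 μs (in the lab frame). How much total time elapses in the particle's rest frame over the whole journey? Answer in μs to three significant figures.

τ = 82.1 μs

Leg 1: 77.4 μs is already measured in the particle's rest frame.
Leg 2: γ = 169; τ_2 = 458/169.0 = 2.710 μs.
Leg 3: γ = 49.6; τ_3 = 96.9/49.60 = 1.954 μs.
Total: 77.40 + 2.710 + 1.954 μs.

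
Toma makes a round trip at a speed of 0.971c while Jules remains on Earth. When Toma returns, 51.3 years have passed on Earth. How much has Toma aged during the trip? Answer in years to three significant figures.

τ = 12.3 years

γ = 1/√(1 − 0.971²) = 1/√0.05716 = 4.183
Toma's clock measures proper time along the trip: τ = Δt/γ = 51.3/4.183 years.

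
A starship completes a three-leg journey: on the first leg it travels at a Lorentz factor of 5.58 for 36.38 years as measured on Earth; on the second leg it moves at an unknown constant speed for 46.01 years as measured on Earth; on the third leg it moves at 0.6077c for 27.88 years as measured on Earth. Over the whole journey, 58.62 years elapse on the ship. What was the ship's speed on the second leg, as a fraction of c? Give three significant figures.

β = 0.759

Leg 1: γ = 5.58; τ_1 = 36.38/5.580 = 6.520 years.
Leg 2: speed unknown; τ_2 = 46.01/γ_2.
Leg 3: γ = 1/√(1 − 0.6077²) = 1/√0.6307 = 1.259; τ_3 = 27.88/1.259 = 22.14 years.
Total proper time: 6.520 + τ_2 + 22.14 = 58.62, so τ_2 = 58.62 − 28.66 = 29.96 years.
γ_2 = 46.01/29.96 = 1.536; β = √(1 − 1/γ²) = √0.5760.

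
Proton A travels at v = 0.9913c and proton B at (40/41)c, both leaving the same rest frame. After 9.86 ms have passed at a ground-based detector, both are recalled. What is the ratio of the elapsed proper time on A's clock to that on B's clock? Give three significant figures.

τ_A/τ_B = 0.600

A: γ = 1/√(1 − 0.9913²) = 1/√0.01732 = 7.598. B: γ = 1/√(1 − (40/41)²) = 41/9 ≈ 4.556.
τ_A/τ_B = γ_B/γ_A = 4.556/7.598 = 0.5996, so τ_A/τ_B = 0.5996.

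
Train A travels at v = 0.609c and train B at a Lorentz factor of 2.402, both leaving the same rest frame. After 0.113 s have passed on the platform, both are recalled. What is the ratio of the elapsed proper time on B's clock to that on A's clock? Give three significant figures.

A: γ = 1/√(1 − 0.609²) = 1/√0.6291 = 1.261. B: γ = 2.402.
τ_A/τ_B = γ_B/γ_A = 2.402/1.261 = 1.905, so τ_B/τ_A = 0.5249.

τ_B/τ_A = 0.525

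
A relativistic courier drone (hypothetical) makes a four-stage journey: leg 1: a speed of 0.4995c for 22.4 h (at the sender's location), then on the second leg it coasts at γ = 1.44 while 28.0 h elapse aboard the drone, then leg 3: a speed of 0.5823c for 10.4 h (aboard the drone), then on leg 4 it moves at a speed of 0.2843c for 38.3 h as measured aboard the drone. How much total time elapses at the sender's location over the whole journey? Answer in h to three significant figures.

Δt = 115 h

Leg 1: 22.4 h is already measured at the sender's location.
Leg 2: γ = 1.44; Δt_2 = 1.440 × 28.0 = 40.32 h.
Leg 3: γ = 1/√(1 − 0.5823²) = 1/√0.6609 = 1.230; Δt_3 = 1.230 × 10.4 = 12.79 h.
Leg 4: γ = 1/√(1 − 0.2843²) = 1/√0.9192 = 1.043; Δt_4 = 1.043 × 38.3 = 39.95 h.
Total: 22.40 + 40.32 + 12.79 + 39.95 h.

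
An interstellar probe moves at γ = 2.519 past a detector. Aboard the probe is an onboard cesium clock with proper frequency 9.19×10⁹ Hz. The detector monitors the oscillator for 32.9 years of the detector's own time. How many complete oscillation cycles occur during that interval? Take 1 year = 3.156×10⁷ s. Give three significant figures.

N = 3.79×10¹⁸

γ = 2.519
During 32.9 years of lab time, the oscillator's proper time advances by τ = Δt/γ = 32.9/2.519 = 13.06 years = 4.122×10⁸ s.
N = f × τ = 9.19×10⁹ × 4.122×10⁸ = 3.788×10¹⁸.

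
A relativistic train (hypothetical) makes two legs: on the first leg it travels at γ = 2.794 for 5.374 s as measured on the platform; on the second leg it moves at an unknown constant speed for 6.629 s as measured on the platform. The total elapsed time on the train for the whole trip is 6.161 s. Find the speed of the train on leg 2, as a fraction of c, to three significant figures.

Leg 1: γ = 2.794; τ_1 = 5.374/2.794 = 1.923 s.
Leg 2: speed unknown; τ_2 = 6.629/γ_2.
Total proper time: 1.923 + τ_2 = 6.161, so τ_2 = 6.161 − 1.923 = 4.238 s.
γ_2 = 6.629/4.238 = 1.564; β = √(1 − 1/γ²) = √0.5914.

β = 0.769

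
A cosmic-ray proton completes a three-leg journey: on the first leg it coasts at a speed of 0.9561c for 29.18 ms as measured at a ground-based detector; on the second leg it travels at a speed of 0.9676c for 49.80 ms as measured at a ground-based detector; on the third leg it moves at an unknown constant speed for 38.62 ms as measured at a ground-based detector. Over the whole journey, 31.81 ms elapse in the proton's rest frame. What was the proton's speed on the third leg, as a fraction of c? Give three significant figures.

β = 0.961

Leg 1: γ = 1/√(1 − 0.9561²) = 1/√0.08587 = 3.412; τ_1 = 29.18/3.412 = 8.551 ms.
Leg 2: γ = 1/√(1 − 0.9676²) = 1/√0.06375 = 3.961; τ_2 = 49.80/3.961 = 12.57 ms.
Leg 3: speed unknown; τ_3 = 38.62/γ_3.
Total proper time: 8.551 + 12.57 + τ_3 = 31.81, so τ_3 = 31.81 − 21.12 = 10.69 ms.
γ_3 = 38.62/10.69 = 3.614; β = √(1 − 1/γ²) = √0.9235.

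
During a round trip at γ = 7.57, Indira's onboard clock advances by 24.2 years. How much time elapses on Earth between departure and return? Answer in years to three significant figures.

γ = 7.57
Earth-frame duration is the dilated interval: Δt = γτ = 7.570 × 24.2 years.

Δt = 183 years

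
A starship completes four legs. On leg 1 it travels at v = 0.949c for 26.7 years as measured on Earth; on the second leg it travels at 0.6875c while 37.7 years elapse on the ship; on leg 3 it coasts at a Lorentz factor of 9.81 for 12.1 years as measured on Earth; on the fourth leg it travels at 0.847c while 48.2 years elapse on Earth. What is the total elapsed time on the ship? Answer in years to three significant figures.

τ = 73.0 years

Leg 1: γ = 1/√(1 − 0.949²) = 1/√0.09940 = 3.172; τ_1 = 26.7/3.172 = 8.418 years.
Leg 2: 37.7 years is already measured on the ship.
Leg 3: γ = 9.81; τ_3 = 12.1/9.810 = 1.233 years.
Leg 4: γ = 1/√(1 − 0.847²) = 1/√0.2826 = 1.881; τ_4 = 48.2/1.881 = 25.62 years.
Total: 8.418 + 37.70 + 1.233 + 25.62 years.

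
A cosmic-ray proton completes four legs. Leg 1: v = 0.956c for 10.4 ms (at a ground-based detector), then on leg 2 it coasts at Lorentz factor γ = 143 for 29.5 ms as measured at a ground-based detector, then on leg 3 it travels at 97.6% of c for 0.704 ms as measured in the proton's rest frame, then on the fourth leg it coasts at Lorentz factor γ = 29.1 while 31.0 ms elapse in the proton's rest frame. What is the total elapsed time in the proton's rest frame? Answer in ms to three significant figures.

τ = 35.0 ms

Leg 1: γ = 1/√(1 − 0.956²) = 1/√0.08606 = 3.409; τ_1 = 10.4/3.409 = 3.051 ms.
Leg 2: γ = 143; τ_2 = 29.5/143.0 = 0.2063 ms.
Leg 3: 0.704 ms is already measured in the proton's rest frame.
Leg 4: 31.0 ms is already measured in the proton's rest frame.
Total: 3.051 + 0.2063 + 0.7040 + 31.00 ms.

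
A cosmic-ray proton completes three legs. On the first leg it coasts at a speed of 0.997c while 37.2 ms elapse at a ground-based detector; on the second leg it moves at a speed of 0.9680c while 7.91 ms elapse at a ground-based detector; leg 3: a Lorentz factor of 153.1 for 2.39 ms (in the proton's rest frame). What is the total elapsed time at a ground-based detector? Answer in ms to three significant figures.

Leg 1: 37.2 ms is already measured at a ground-based detector.
Leg 2: 7.91 ms is already measured at a ground-based detector.
Leg 3: γ = 153.1; Δt_3 = 153.1 × 2.39 = 365.9 ms.
Total: 37.20 + 7.910 + 365.9 ms.

Δt = 411 ms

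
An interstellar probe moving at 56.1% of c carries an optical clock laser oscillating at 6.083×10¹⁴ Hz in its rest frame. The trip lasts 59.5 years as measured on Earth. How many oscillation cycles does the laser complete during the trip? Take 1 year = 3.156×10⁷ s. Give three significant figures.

β = 0.561; γ = 1/√(1 − 0.561²) = 1/√0.6853 = 1.208
The oscillator's own cycle count is N = f × τ where τ is the proper time aboard the probe. τ = Δt/γ = 59.5/1.208 = 49.26 years = 1.554×10⁹ s.
N = 6.083×10¹⁴ × 1.554×10⁹ = 9.456×10²³.

N = 9.46×10²³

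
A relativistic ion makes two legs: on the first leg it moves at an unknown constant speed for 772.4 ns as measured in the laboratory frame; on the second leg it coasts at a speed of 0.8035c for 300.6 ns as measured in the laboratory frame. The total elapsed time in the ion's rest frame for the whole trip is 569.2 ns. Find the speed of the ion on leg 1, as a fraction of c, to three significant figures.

Leg 1: speed unknown; τ_1 = 772.4/γ_1.
Leg 2: γ = 1/√(1 − 0.8035²) = 1/√0.3544 = 1.680; τ_2 = 300.6/1.680 = 178.9 ns.
Total proper time: τ_1 + 178.9 = 569.2, so τ_1 = 569.2 − 178.9 = 390.3 ns.
γ_1 = 772.4/390.3 = 1.979; β = √(1 − 1/γ²) = √0.7447.

β = 0.863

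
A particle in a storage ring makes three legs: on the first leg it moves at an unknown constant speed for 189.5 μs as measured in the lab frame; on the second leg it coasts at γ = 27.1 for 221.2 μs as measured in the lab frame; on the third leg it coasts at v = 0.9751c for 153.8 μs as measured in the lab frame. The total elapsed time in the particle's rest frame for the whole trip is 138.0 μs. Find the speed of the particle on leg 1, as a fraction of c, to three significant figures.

Leg 1: speed unknown; τ_1 = 189.5/γ_1.
Leg 2: γ = 27.1; τ_2 = 221.2/27.10 = 8.162 μs.
Leg 3: γ = 1/√(1 − 0.9751²) = 1/√0.04918 = 4.509; τ_3 = 153.8/4.509 = 34.11 μs.
Total proper time: τ_1 + 8.162 + 34.11 = 138.0, so τ_1 = 138.0 − 42.27 = 95.73 μs.
γ_1 = 189.5/95.73 = 1.980; β = √(1 − 1/γ²) = √0.7448.

β = 0.863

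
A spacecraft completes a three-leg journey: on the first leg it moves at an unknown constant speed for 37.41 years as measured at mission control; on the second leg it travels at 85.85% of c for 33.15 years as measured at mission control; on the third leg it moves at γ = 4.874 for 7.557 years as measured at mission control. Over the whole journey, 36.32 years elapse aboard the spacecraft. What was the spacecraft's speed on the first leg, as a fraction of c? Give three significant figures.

β = 0.880

Leg 1: speed unknown; τ_1 = 37.41/γ_1.
Leg 2: β = 0.8585; γ = 1/√(1 − 0.8585²) = 1/√0.2630 = 1.950; τ_2 = 33.15/1.950 = 17.00 years.
Leg 3: γ = 4.874; τ_3 = 7.557/4.874 = 1.550 years.
Total proper time: τ_1 + 17.00 + 1.550 = 36.32, so τ_1 = 36.32 − 18.55 = 17.77 years.
γ_1 = 37.41/17.77 = 2.105; β = √(1 − 1/γ²) = √0.7744.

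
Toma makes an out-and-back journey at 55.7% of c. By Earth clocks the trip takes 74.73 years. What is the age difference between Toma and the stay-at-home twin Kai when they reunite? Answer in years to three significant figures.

β = 0.557; γ = 1/√(1 − 0.557²) = 1/√0.6898 = 1.204
Toma's elapsed proper time: τ = 74.73/1.204 = 62.06 years.
Age gap = Δt − τ = 74.73 − 62.06 years.

Δt − τ = 12.7 years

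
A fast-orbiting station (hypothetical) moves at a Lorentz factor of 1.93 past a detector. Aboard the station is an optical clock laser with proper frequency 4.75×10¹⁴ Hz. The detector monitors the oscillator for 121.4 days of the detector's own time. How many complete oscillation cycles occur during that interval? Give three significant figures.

γ = 1.93
During 121.4 days of lab time, the oscillator's proper time advances by τ = Δt/γ = 121.4/1.930 = 62.90 days = 5.435×10⁶ s.
N = f × τ = 4.75×10¹⁴ × 5.435×10⁶ = 2.581×10²¹.

N = 2.58×10²¹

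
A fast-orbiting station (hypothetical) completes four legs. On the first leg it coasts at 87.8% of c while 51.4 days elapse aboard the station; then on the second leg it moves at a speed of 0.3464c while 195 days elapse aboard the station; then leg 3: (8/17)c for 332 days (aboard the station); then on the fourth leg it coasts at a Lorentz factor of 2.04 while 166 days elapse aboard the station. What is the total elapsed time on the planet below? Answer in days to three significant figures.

Leg 1: β = 0.878; γ = 1/√(1 − 0.878²) = 1/√0.2291 = 2.089; Δt_1 = 2.089 × 51.4 = 107.4 days.
Leg 2: γ = 1/√(1 − 0.3464²) = 1/√0.8800 = 1.066; Δt_2 = 1.066 × 195 = 207.9 days.
Leg 3: γ = 1/√(1 − (8/17)²) = 17/15 ≈ 1.133; Δt_3 = 1.133 × 332 = 376.3 days.
Leg 4: γ = 2.04; Δt_4 = 2.040 × 166 = 338.6 days.
Total: 107.4 + 207.9 + 376.3 + 338.6 days.

Δt = 1030 days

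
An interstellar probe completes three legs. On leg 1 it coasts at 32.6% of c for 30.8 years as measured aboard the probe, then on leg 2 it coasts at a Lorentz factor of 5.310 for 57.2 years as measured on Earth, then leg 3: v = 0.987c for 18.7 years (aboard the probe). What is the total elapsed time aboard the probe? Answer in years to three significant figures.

τ = 60.3 years

Leg 1: 30.8 years is already measured aboard the probe.
Leg 2: γ = 5.310; τ_2 = 57.2/5.310 = 10.77 years.
Leg 3: 18.7 years is already measured aboard the probe.
Total: 30.80 + 10.77 + 18.70 years.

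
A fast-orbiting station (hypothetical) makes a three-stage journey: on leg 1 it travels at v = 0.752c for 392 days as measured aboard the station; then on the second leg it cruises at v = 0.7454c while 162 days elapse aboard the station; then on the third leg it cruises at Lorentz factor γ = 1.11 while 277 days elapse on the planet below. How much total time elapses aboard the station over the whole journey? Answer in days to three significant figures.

Leg 1: 392 days is already measured aboard the station.
Leg 2: 162 days is already measured aboard the station.
Leg 3: γ = 1.11; τ_3 = 277/1.110 = 249.5 days.
Total: 392.0 + 162.0 + 249.5 days.

τ = 804 days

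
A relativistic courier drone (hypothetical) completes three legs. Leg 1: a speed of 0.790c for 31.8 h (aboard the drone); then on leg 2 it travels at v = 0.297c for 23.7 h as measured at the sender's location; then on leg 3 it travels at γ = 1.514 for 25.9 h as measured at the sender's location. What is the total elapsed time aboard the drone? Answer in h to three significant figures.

τ = 71.5 h

Leg 1: 31.8 h is already measured aboard the drone.
Leg 2: γ = 1/√(1 − 0.297²) = 1/√0.9118 = 1.047; τ_2 = 23.7/1.047 = 22.63 h.
Leg 3: γ = 1.514; τ_3 = 25.9/1.514 = 17.11 h.
Total: 31.80 + 22.63 + 17.11 h.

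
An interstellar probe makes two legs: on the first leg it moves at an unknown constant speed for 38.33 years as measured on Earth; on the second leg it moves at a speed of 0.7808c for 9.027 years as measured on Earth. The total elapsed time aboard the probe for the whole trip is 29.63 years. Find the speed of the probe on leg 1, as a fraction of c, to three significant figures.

β = 0.780

Leg 1: speed unknown; τ_1 = 38.33/γ_1.
Leg 2: γ = 1/√(1 − 0.7808²) = 1/√0.3904 = 1.601; τ_2 = 9.027/1.601 = 5.640 years.
Total proper time: τ_1 + 5.640 = 29.63, so τ_1 = 29.63 − 5.640 = 23.99 years.
γ_1 = 38.33/23.99 = 1.598; β = √(1 − 1/γ²) = √0.6083.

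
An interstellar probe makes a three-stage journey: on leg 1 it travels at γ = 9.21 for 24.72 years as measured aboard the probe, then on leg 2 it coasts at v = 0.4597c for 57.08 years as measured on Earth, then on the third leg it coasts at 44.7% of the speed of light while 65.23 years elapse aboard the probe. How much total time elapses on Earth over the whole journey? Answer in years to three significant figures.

Δt = 358 years

Leg 1: γ = 9.21; Δt_1 = 9.210 × 24.72 = 227.7 years.
Leg 2: 57.08 years is already measured on Earth.
Leg 3: β = 0.447; γ = 1/√(1 − 0.447²) = 1/√0.8002 = 1.118; Δt_3 = 1.118 × 65.23 = 72.92 years.
Total: 227.7 + 57.08 + 72.92 years.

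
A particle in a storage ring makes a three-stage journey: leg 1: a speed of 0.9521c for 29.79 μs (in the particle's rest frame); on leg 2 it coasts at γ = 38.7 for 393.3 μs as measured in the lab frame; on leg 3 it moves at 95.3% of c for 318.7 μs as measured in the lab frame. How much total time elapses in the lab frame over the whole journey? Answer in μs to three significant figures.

Leg 1: γ = 1/√(1 − 0.9521²) = 1/√0.09351 = 3.270; Δt_1 = 3.270 × 29.79 = 97.42 μs.
Leg 2: 393.3 μs is already measured in the lab frame.
Leg 3: 318.7 μs is already measured in the lab frame.
Total: 97.42 + 393.3 + 318.7 μs.

Δt = 809 μs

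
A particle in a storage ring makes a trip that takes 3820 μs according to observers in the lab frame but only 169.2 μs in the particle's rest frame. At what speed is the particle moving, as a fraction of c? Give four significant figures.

v = 0.9990c

The proper time is measured in the particle's rest frame (both events occur at the particle's location); Δt is measured in the lab frame. γ = Δt/τ = 3820/169.2 = 22.58.
β = √(1 − 1/γ²) = √(1 − 0.001962) = √0.9980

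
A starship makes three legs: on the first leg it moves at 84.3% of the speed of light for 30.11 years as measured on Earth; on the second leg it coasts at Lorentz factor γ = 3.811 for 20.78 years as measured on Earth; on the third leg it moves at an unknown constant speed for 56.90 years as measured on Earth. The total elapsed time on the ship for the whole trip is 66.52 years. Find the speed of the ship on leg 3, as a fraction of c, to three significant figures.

Leg 1: β = 0.843; γ = 1/√(1 − 0.843²) = 1/√0.2894 = 1.859; τ_1 = 30.11/1.859 = 16.20 years.
Leg 2: γ = 3.811; τ_2 = 20.78/3.811 = 5.453 years.
Leg 3: speed unknown; τ_3 = 56.90/γ_3.
Total proper time: 16.20 + 5.453 + τ_3 = 66.52, so τ_3 = 66.52 − 21.65 = 44.87 years.
γ_3 = 56.90/44.87 = 1.268; β = √(1 − 1/γ²) = √0.3781.

β = 0.615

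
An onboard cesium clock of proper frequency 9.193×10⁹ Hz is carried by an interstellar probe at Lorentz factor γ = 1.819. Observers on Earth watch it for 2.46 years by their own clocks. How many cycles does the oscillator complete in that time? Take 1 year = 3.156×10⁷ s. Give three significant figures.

γ = 1.819
During 2.46 years of lab time, the oscillator's proper time advances by τ = Δt/γ = 2.46/1.819 = 1.352 years = 4.268×10⁷ s.
N = f × τ = 9.193×10⁹ × 4.268×10⁷ = 3.924×10¹⁷.

N = 3.92×10¹⁷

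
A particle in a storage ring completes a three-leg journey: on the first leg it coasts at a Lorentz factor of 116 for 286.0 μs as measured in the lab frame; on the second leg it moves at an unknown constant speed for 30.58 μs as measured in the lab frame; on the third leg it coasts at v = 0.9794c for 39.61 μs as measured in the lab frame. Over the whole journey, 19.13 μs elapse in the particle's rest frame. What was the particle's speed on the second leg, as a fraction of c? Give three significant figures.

β = 0.959

Leg 1: γ = 116; τ_1 = 286.0/116.0 = 2.466 μs.
Leg 2: speed unknown; τ_2 = 30.58/γ_2.
Leg 3: γ = 1/√(1 − 0.9794²) = 1/√0.04078 = 4.952; τ_3 = 39.61/4.952 = 7.998 μs.
Total proper time: 2.466 + τ_2 + 7.998 = 19.13, so τ_2 = 19.13 − 10.46 = 8.666 μs.
γ_2 = 30.58/8.666 = 3.529; β = √(1 − 1/γ²) = √0.9197.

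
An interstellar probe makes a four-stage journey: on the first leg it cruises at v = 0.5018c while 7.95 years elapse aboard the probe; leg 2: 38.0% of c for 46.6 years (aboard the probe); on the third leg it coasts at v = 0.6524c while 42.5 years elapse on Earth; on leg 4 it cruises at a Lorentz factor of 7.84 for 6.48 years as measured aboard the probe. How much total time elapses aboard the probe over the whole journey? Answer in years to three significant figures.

Leg 1: 7.95 years is already measured aboard the probe.
Leg 2: 46.6 years is already measured aboard the probe.
Leg 3: γ = 1/√(1 − 0.6524²) = 1/√0.5744 = 1.319; τ_3 = 42.5/1.319 = 32.21 years.
Leg 4: 6.48 years is already measured aboard the probe.
Total: 7.950 + 46.60 + 32.21 + 6.480 years.

τ = 93.2 years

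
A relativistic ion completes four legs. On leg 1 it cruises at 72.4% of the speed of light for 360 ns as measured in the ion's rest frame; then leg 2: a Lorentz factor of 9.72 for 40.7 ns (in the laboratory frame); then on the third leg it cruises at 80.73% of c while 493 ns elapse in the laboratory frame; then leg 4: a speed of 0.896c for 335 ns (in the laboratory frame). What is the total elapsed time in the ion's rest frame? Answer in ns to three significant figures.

τ = 804 ns

Leg 1: 360 ns is already measured in the ion's rest frame.
Leg 2: γ = 9.72; τ_2 = 40.7/9.720 = 4.187 ns.
Leg 3: β = 0.8073; γ = 1/√(1 − 0.8073²) = 1/√0.3483 = 1.695; τ_3 = 493/1.695 = 290.9 ns.
Leg 4: γ = 1/√(1 − 0.896²) = 1/√0.1972 = 2.252; τ_4 = 335/2.252 = 148.8 ns.
Total: 360.0 + 4.187 + 290.9 + 148.8 ns.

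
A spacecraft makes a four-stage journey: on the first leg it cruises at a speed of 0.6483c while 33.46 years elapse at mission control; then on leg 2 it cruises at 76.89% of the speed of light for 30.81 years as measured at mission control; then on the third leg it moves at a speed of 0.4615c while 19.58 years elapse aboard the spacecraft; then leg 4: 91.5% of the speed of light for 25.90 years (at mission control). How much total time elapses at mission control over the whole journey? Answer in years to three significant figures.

Leg 1: 33.46 years is already measured at mission control.
Leg 2: 30.81 years is already measured at mission control.
Leg 3: γ = 1/√(1 − 0.4615²) = 1/√0.7870 = 1.127; Δt_3 = 1.127 × 19.58 = 22.07 years.
Leg 4: 25.90 years is already measured at mission control.
Total: 33.46 + 30.81 + 22.07 + 25.90 years.

Δt = 112 years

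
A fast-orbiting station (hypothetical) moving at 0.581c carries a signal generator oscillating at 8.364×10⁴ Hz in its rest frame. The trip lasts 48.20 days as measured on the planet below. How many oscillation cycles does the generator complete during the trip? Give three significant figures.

N = 2.83×10¹¹

γ = 1/√(1 − 0.581²) = 1/√0.6624 = 1.229
The oscillator's own cycle count is N = f × τ where τ is the proper time aboard the station. τ = Δt/γ = 48.20/1.229 = 39.23 days = 3.389×10⁶ s.
N = 8.364×10⁴ × 3.389×10⁶ = 2.835×10¹¹.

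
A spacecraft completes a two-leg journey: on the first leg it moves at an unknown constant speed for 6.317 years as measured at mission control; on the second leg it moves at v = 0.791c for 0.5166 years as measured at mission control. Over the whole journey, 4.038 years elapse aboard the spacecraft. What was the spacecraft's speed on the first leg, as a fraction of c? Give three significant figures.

β = 0.808

Leg 1: speed unknown; τ_1 = 6.317/γ_1.
Leg 2: γ = 1/√(1 − 0.791²) = 1/√0.3743 = 1.634; τ_2 = 0.5166/1.634 = 0.3161 years.
Total proper time: τ_1 + 0.3161 = 4.038, so τ_1 = 4.038 − 0.3161 = 3.722 years.
γ_1 = 6.317/3.722 = 1.697; β = √(1 − 1/γ²) = √0.6529.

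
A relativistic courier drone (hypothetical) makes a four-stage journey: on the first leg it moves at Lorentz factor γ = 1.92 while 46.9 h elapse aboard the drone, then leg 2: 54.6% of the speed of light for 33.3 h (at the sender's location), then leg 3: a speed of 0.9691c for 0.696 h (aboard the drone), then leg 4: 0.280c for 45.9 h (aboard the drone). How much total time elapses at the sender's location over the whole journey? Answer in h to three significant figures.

Leg 1: γ = 1.92; Δt_1 = 1.920 × 46.9 = 90.05 h.
Leg 2: 33.3 h is already measured at the sender's location.
Leg 3: γ = 1/√(1 − 0.9691²) = 1/√0.06085 = 4.054; Δt_3 = 4.054 × 0.696 = 2.822 h.
Leg 4: γ = 1/√(1 − 0.280²) = 25/24 ≈ 1.042; Δt_4 = 1.042 × 45.9 = 47.81 h.
Total: 90.05 + 33.30 + 2.822 + 47.81 h.

Δt = 174 h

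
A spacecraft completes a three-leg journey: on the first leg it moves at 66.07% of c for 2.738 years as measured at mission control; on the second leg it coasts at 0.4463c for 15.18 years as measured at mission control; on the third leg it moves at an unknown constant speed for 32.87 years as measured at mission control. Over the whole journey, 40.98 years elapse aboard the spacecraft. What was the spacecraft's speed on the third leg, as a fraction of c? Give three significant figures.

β = 0.637

Leg 1: β = 0.6607; γ = 1/√(1 − 0.6607²) = 1/√0.5635 = 1.332; τ_1 = 2.738/1.332 = 2.055 years.
Leg 2: γ = 1/√(1 − 0.4463²) = 1/√0.8008 = 1.117; τ_2 = 15.18/1.117 = 13.58 years.
Leg 3: speed unknown; τ_3 = 32.87/γ_3.
Total proper time: 2.055 + 13.58 + τ_3 = 40.98, so τ_3 = 40.98 − 15.64 = 25.34 years.
γ_3 = 32.87/25.34 = 1.297; β = √(1 − 1/γ²) = √0.4057.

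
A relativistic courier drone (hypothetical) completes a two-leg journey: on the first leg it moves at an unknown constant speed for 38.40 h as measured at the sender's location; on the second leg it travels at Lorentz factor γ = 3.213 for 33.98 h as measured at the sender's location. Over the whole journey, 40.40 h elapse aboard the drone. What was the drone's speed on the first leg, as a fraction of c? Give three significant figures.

Leg 1: speed unknown; τ_1 = 38.40/γ_1.
Leg 2: γ = 3.213; τ_2 = 33.98/3.213 = 10.58 h.
Total proper time: τ_1 + 10.58 = 40.40, so τ_1 = 40.40 − 10.58 = 29.82 h.
γ_1 = 38.40/29.82 = 1.288; β = √(1 − 1/γ²) = √0.3968.

β = 0.630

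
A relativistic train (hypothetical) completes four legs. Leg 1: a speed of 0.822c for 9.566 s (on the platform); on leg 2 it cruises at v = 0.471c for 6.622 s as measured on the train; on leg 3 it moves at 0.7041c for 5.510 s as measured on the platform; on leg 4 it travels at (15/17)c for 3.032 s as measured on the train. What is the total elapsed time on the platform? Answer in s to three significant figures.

Δt = 29.0 s

Leg 1: 9.566 s is already measured on the platform.
Leg 2: γ = 1/√(1 − 0.471²) = 1/√0.7782 = 1.134; Δt_2 = 1.134 × 6.622 = 7.507 s.
Leg 3: 5.510 s is already measured on the platform.
Leg 4: γ = 1/√(1 − (15/17)²) = 17/8 = 2.125; Δt_4 = 2.125 × 3.032 = 6.443 s.
Total: 9.566 + 7.507 + 5.510 + 6.443 s.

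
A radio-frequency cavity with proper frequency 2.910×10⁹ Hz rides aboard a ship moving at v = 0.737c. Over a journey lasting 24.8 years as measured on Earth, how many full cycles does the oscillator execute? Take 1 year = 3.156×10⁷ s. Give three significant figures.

γ = 1/√(1 − 0.737²) = 1/√0.4568 = 1.480
The oscillator's own cycle count is N = f × τ where τ is the proper time on the ship. τ = Δt/γ = 24.8/1.480 = 16.76 years = 5.290×10⁸ s.
N = 2.910×10⁹ × 5.290×10⁸ = 1.539×10¹⁸.

N = 1.54×10¹⁸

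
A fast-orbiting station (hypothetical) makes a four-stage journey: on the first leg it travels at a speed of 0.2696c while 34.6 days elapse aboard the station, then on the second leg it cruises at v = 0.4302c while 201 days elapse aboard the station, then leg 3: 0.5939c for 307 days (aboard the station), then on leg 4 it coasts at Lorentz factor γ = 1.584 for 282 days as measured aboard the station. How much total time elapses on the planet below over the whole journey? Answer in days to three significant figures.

Leg 1: γ = 1/√(1 − 0.2696²) = 1/√0.9273 = 1.038; Δt_1 = 1.038 × 34.6 = 35.93 days.
Leg 2: γ = 1/√(1 − 0.4302²) = 1/√0.8149 = 1.108; Δt_2 = 1.108 × 201 = 222.7 days.
Leg 3: γ = 1/√(1 − 0.5939²) = 1/√0.6473 = 1.243; Δt_3 = 1.243 × 307 = 381.6 days.
Leg 4: γ = 1.584; Δt_4 = 1.584 × 282 = 446.7 days.
Total: 35.93 + 222.7 + 381.6 + 446.7 days.

Δt = 1090 days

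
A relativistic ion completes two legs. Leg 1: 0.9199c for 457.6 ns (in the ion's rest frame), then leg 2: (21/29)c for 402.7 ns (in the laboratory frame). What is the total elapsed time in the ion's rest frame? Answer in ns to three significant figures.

τ = 735 ns

Leg 1: 457.6 ns is already measured in the ion's rest frame.
Leg 2: γ = 1/√(1 − (21/29)²) = 29/20 = 1.450; τ_2 = 402.7/1.450 = 277.7 ns.
Total: 457.6 + 277.7 ns.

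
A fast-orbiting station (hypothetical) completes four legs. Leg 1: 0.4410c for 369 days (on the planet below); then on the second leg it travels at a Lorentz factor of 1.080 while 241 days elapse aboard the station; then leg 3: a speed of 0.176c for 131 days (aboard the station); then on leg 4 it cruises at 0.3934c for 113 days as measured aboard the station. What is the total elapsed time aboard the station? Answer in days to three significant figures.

τ = 816 days

Leg 1: γ = 1/√(1 − 0.4410²) = 1/√0.8055 = 1.114; τ_1 = 369/1.114 = 331.2 days.
Leg 2: 241 days is already measured aboard the station.
Leg 3: 131 days is already measured aboard the station.
Leg 4: 113 days is already measured aboard the station.
Total: 331.2 + 241.0 + 131.0 + 113.0 days.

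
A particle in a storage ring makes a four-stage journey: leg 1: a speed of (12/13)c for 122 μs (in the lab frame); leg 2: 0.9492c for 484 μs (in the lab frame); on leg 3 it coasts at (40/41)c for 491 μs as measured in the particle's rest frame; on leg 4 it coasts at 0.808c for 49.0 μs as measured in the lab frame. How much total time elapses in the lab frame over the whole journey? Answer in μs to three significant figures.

Leg 1: 122 μs is already measured in the lab frame.
Leg 2: 484 μs is already measured in the lab frame.
Leg 3: γ = 1/√(1 − (40/41)²) = 41/9 ≈ 4.556; Δt_3 = 4.556 × 491 = 2237 μs.
Leg 4: 49.0 μs is already measured in the lab frame.
Total: 122.0 + 484.0 + 2237 + 49.00 μs.

Δt = 2890 μs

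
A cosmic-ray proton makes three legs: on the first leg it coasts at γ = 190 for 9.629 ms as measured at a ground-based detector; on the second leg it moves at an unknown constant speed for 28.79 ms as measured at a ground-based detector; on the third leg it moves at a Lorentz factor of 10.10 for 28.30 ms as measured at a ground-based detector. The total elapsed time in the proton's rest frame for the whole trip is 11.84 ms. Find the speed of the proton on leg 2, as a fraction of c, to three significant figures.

Leg 1: γ = 190; τ_1 = 9.629/190.0 = 0.05068 ms.
Leg 2: speed unknown; τ_2 = 28.79/γ_2.
Leg 3: γ = 10.10; τ_3 = 28.30/10.10 = 2.802 ms.
Total proper time: 0.05068 + τ_2 + 2.802 = 11.84, so τ_2 = 11.84 − 2.853 = 8.987 ms.
γ_2 = 28.79/8.987 = 3.203; β = √(1 − 1/γ²) = √0.9026.

β = 0.950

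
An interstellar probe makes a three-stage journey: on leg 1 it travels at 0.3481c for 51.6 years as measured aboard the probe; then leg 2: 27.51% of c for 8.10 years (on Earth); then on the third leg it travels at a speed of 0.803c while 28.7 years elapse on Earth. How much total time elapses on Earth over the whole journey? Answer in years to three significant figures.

Leg 1: γ = 1/√(1 − 0.3481²) = 1/√0.8788 = 1.067; Δt_1 = 1.067 × 51.6 = 55.04 years.
Leg 2: 8.10 years is already measured on Earth.
Leg 3: 28.7 years is already measured on Earth.
Total: 55.04 + 8.100 + 28.70 years.

Δt = 91.8 years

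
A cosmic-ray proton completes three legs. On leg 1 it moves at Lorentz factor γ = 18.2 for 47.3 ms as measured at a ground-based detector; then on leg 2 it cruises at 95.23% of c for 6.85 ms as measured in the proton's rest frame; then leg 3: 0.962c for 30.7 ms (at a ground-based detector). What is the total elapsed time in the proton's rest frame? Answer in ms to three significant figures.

τ = 17.8 ms

Leg 1: γ = 18.2; τ_1 = 47.3/18.20 = 2.599 ms.
Leg 2: 6.85 ms is already measured in the proton's rest frame.
Leg 3: γ = 1/√(1 − 0.962²) = 1/√0.07456 = 3.662; τ_3 = 30.7/3.662 = 8.383 ms.
Total: 2.599 + 6.850 + 8.383 ms.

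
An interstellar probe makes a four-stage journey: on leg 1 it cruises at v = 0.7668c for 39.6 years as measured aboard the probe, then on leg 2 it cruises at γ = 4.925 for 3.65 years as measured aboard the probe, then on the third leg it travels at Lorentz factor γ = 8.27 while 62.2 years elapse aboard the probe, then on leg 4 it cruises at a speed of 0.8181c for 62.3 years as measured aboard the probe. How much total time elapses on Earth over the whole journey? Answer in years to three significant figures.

Δt = 702 years

Leg 1: γ = 1/√(1 − 0.7668²) = 1/√0.4120 = 1.558; Δt_1 = 1.558 × 39.6 = 61.69 years.
Leg 2: γ = 4.925; Δt_2 = 4.925 × 3.65 = 17.98 years.
Leg 3: γ = 8.27; Δt_3 = 8.270 × 62.2 = 514.4 years.
Leg 4: γ = 1/√(1 − 0.8181²) = 1/√0.3307 = 1.739; Δt_4 = 1.739 × 62.3 = 108.3 years.
Total: 61.69 + 17.98 + 514.4 + 108.3 years.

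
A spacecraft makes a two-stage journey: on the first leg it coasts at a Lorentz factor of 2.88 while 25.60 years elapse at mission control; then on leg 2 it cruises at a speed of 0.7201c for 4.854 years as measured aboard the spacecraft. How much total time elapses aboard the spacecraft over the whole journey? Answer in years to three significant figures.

τ = 13.7 years

Leg 1: γ = 2.88; τ_1 = 25.60/2.880 = 8.889 years.
Leg 2: 4.854 years is already measured aboard the spacecraft.
Total: 8.889 + 4.854 years.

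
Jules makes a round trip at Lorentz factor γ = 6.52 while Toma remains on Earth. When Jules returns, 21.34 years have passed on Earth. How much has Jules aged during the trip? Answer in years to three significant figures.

τ = 3.27 years

γ = 6.52
Jules's clock measures proper time along the trip: τ = Δt/γ = 21.34/6.520 years.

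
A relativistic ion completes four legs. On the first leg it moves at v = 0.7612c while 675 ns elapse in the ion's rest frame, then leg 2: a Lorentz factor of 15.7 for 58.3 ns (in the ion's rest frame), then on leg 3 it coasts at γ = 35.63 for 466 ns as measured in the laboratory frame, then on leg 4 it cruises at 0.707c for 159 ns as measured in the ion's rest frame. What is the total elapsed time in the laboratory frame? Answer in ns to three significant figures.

Δt = 2650 ns

Leg 1: γ = 1/√(1 − 0.7612²) = 1/√0.4206 = 1.542; Δt_1 = 1.542 × 675 = 1041 ns.
Leg 2: γ = 15.7; Δt_2 = 15.70 × 58.3 = 915.3 ns.
Leg 3: 466 ns is already measured in the laboratory frame.
Leg 4: γ = 1/√(1 − 0.707²) = 1/√0.5002 = 1.414; Δt_4 = 1.414 × 159 = 224.8 ns.
Total: 1041 + 915.3 + 466.0 + 224.8 ns.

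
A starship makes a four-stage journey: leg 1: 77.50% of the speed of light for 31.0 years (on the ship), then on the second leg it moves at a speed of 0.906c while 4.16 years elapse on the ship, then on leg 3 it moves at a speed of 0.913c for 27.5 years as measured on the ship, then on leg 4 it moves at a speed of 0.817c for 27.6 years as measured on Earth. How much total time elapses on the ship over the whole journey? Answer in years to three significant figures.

Leg 1: 31.0 years is already measured on the ship.
Leg 2: 4.16 years is already measured on the ship.
Leg 3: 27.5 years is already measured on the ship.
Leg 4: γ = 1/√(1 − 0.817²) = 1/√0.3325 = 1.734; τ_4 = 27.6/1.734 = 15.92 years.
Total: 31.00 + 4.160 + 27.50 + 15.92 years.

τ = 78.6 years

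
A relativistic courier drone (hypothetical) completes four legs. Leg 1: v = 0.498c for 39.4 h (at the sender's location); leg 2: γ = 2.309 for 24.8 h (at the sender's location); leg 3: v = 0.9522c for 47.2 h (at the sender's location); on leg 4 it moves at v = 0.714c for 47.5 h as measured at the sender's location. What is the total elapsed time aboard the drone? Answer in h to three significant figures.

τ = 92.6 h

Leg 1: γ = 1/√(1 − 0.498²) = 1/√0.7520 = 1.153; τ_1 = 39.4/1.153 = 34.17 h.
Leg 2: γ = 2.309; τ_2 = 24.8/2.309 = 10.74 h.
Leg 3: γ = 1/√(1 − 0.9522²) = 1/√0.09332 = 3.274; τ_3 = 47.2/3.274 = 14.42 h.
Leg 4: γ = 1/√(1 − 0.714²) = 1/√0.4902 = 1.428; τ_4 = 47.5/1.428 = 33.26 h.
Total: 34.17 + 10.74 + 14.42 + 33.26 h.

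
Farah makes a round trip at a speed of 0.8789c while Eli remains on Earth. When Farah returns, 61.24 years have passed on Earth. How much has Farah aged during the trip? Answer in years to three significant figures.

τ = 29.2 years

γ = 1/√(1 − 0.8789²) = 1/√0.2275 = 2.096
Farah's clock measures proper time along the trip: τ = Δt/γ = 61.24/2.096 years.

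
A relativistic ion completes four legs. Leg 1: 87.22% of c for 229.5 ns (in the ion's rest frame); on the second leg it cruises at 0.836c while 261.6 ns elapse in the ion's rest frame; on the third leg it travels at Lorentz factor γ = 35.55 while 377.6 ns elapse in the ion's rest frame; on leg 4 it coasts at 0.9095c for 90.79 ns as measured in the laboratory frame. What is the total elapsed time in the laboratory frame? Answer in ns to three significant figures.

Δt = 1.45×10⁴ ns

Leg 1: β = 0.8722; γ = 1/√(1 − 0.8722²) = 1/√0.2393 = 2.044; Δt_1 = 2.044 × 229.5 = 469.2 ns.
Leg 2: γ = 1/√(1 − 0.836²) = 1/√0.3011 = 1.822; Δt_2 = 1.822 × 261.6 = 476.7 ns.
Leg 3: γ = 35.55; Δt_3 = 35.55 × 377.6 = 1.342×10⁴ ns.
Leg 4: 90.79 ns is already measured in the laboratory frame.
Total: 469.2 + 476.7 + 1.342×10⁴ + 90.79 ns.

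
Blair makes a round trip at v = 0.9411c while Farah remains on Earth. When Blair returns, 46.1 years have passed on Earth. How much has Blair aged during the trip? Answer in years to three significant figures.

γ = 1/√(1 − 0.9411²) = 1/√0.1143 = 2.957
Blair's clock measures proper time along the trip: τ = Δt/γ = 46.1/2.957 years.

τ = 15.6 years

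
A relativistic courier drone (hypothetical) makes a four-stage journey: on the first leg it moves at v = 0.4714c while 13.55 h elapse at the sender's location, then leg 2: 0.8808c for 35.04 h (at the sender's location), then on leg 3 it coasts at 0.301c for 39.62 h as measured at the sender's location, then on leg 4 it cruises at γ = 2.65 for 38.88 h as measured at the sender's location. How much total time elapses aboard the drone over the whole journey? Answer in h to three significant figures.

Leg 1: γ = 1/√(1 − 0.4714²) = 1/√0.7778 = 1.134; τ_1 = 13.55/1.134 = 11.95 h.
Leg 2: γ = 1/√(1 − 0.8808²) = 1/√0.2242 = 2.112; τ_2 = 35.04/2.112 = 16.59 h.
Leg 3: γ = 1/√(1 − 0.301²) = 1/√0.9094 = 1.049; τ_3 = 39.62/1.049 = 37.78 h.
Leg 4: γ = 2.65; τ_4 = 38.88/2.650 = 14.67 h.
Total: 11.95 + 16.59 + 37.78 + 14.67 h.

τ = 81.0 h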